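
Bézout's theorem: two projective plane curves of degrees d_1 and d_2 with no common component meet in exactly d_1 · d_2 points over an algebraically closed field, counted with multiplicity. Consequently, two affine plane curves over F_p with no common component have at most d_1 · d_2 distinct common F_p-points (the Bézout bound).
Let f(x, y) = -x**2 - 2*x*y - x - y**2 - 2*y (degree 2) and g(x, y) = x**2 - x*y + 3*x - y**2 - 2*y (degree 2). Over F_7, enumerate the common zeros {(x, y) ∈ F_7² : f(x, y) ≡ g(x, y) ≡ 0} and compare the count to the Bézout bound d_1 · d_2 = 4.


Common zeros: {(0, 0), (0, 5), (1, 1)}; count = 3; Bézout bound = 4.

deg(f) = 2, deg(g) = 2, so Bézout bound = 4.
Scan x ∈ F_7. For each x, list the y ∈ F_7 with f(x, y) ≡ 0 and those with g(x, y) ≡ 0 (mod 7); the common zeros in that column are the intersection.
  x = 0: f ≡ 0 at y ∈ {0, 5}; g ≡ 0 at y ∈ {0, 5}; common: {0, 5}.
  x = 1: f ≡ 0 at y ∈ {1, 2}; g ≡ 0 at y ∈ {1, 3}; common: {1}.
  x = 2: f ≡ 0 at y ∈ ∅; g ≡ 0 at y ∈ {5}; common: ∅.
  x = 3: f ≡ 0 at y ∈ {1, 5}; g ≡ 0 at y ∈ ∅; common: ∅.
  x = 4: f ≡ 0 at y ∈ ∅; g ≡ 0 at y ∈ {0, 1}; common: ∅.
  x = 5: f ≡ 0 at y ∈ ∅; g ≡ 0 at y ∈ ∅; common: ∅.
  x = 6: f ≡ 0 at y ∈ {0}; g ≡ 0 at y ∈ {3}; common: ∅.
Collecting: common zeros = {(0, 0), (0, 5), (1, 1)}, so the count is 3.
Comparison with the Bézout bound: 3 ≤ 4 = deg(f)·deg(g), as expected for curves with no common component (the affine F_7-count falls short of the bound because intersections may lie at infinity, over extension fields, or carry multiplicity).


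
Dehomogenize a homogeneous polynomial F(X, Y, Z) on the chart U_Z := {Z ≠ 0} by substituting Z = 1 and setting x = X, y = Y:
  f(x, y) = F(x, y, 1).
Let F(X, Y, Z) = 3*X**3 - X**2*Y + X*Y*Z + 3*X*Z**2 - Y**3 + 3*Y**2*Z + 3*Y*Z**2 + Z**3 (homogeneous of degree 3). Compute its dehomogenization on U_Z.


f(x, y) = 3*x**3 - x**2*y + x*y + 3*x - y**3 + 3*y**2 + 3*y + 1

On U_Z we set Z = 1. Each monomial c·X^i·Y^j·Z^k in F becomes c·x^i·y^j·1^k = c·x^i·y^j.
Substituting Z = 1: F(X, Y, 1) = 3*x**3 - x**2*y + x*y + 3*x - y**3 + 3*y**2 + 3*y + 1.
Note: deg(f) ≤ deg(F) = 3; strict inequality happens when F is divisible by Z (lost terms).


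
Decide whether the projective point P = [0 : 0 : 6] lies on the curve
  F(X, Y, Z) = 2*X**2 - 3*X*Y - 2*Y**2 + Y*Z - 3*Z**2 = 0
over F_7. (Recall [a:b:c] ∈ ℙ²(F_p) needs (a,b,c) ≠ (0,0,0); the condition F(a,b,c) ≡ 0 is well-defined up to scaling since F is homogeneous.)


F(0,0,6) ≡ 4 (mod 7); P is NOT on the curve.

Evaluate F(0, 0, 6) term-by-term (mod 7).
  2*X**2 ↦ 2·0·1·1 = 0
  -3*X*Y ↦ -3·0·0·1 = 0
  -2*Y**2 ↦ -2·1·0·1 = 0
  Y*Z ↦ 1·1·0·6 = 0
  -3*Z**2 ↦ -3·1·1·36 = -108
Sum: F(0, 0, 6) = (0) + (0) + (0) + (0) + (-108) = -108.
Reducing mod 7: -108 ≡ 4 (mod 7).
Since F(a, b, c) ≡ 4 ≠ 0 (mod 7), P does NOT lie on the curve.


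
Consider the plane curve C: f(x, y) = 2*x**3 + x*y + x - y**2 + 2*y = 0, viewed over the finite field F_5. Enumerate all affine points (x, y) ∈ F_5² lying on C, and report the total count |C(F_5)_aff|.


Affine F_5-points: {(0, 0), (0, 2), (1, 1), (1, 2), (4, 2), (4, 4)}; count = 6.

For each of the 25 pairs (x, y) ∈ F_5², evaluate f(x, y) mod 5. Record the zeros.
  x = 0: [0↦0, 1↦1, 2↦0, 3↦2, 4↦2]  zeros at y ∈ {0, 2}
  x = 1: [0↦3, 1↦0, 2↦0, 3↦3, 4↦4]  zeros at y ∈ {1, 2}
  x = 2: [0↦3, 1↦1, 2↦2, 3↦1, 4↦3]  zeros at y ∈ ∅
  x = 3: [0↦2, 1↦1, 2↦3, 3↦3, 4↦1]  zeros at y ∈ ∅
  x = 4: [0↦2, 1↦2, 2↦0, 3↦1, 4↦0]  zeros at y ∈ {2, 4}
Collecting zeros: affine points = {(0, 0), (0, 2), (1, 1), (1, 2), (4, 2), (4, 4)}.
Total count |C(F_5)_aff| = 6.


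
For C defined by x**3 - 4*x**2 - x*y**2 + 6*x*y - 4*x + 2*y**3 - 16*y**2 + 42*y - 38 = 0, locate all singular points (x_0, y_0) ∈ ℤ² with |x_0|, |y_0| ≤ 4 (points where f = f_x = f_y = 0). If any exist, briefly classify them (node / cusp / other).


Singular points: {(1, 3)}; classification: node.

Compute partial derivatives:
  f_x = 3*x**2 - 8*x - y**2 + 6*y - 4.
  f_y = -2*x*y + 6*x + 6*y**2 - 32*y + 42.
Scan x_0 ∈ {−4, ..., 4}. For each x_0, f_y(x_0, y) is a polynomial in y; find its integer roots y ∈ {−4, ..., 4}, then test f_x and f at those candidates.
  x = -4: f_y(-4, y) = 6*y**2 - 24*y + 18; vanishes at y ∈ {1, 3}. (-4, 1): f_x = 81 ≠ 0; (-4, 3): f_x = 85 ≠ 0.
  x = -3: f_y(-3, y) = 6*y**2 - 26*y + 24; vanishes at y ∈ {3}. (-3, 3): f_x = 56 ≠ 0.
  x = -2: f_y(-2, y) = 6*y**2 - 28*y + 30; vanishes at y ∈ {3}. (-2, 3): f_x = 33 ≠ 0.
  x = -1: f_y(-1, y) = 6*y**2 - 30*y + 36; vanishes at y ∈ {2, 3}. (-1, 2): f_x = 15 ≠ 0; (-1, 3): f_x = 16 ≠ 0.
  x = 0: f_y(0, y) = 6*y**2 - 32*y + 42; vanishes at y ∈ {3}. (0, 3): f_x = 5 ≠ 0.
  x = 1: f_y(1, y) = 6*y**2 - 34*y + 48; vanishes at y ∈ {3}. (1, 3): f_x = 0, f = 0 — SINGULAR.
  x = 2: f_y(2, y) = 6*y**2 - 36*y + 54; vanishes at y ∈ {3}. (2, 3): f_x = 1 ≠ 0.
  x = 3: f_y(3, y) = 6*y**2 - 38*y + 60; vanishes at y ∈ {3}. (3, 3): f_x = 8 ≠ 0.
  x = 4: f_y(4, y) = 6*y**2 - 40*y + 66; vanishes at y ∈ {3}. (4, 3): f_x = 21 ≠ 0.
Only singular point on the grid: (1, 3).
Classify: substitute x = 1 + u, y = 3 + v and expand: f = u**3 - u**2 - u*v**2 + 2*v**3 + v**2.
No constant or linear terms (consistent with a singular point). Quadratic part: -u**2 + v**2. Cubic part: u**3 - u*v**2 + 2*v**3.
The quadratic part v**2 - u**2 = (v − u)(v + u) splits into two distinct linear factors, so there are two distinct tangent lines y − 3 = ±(x − 1) — this is a node (ordinary double point).
Classification: node.


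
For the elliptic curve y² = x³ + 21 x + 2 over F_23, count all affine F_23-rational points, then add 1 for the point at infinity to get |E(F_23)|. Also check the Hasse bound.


Affine points = {(0, 5), (0, 18), (1, 1), (1, 22), (2, 11), (2, 12), (3, 0), (4, 9), (4, 14), (5, 5), (5, 18), (7, 3), (7, 20), (9, 0), (10, 4), (10, 19), (11, 0), (12, 2), (12, 21), (14, 2), (14, 21), (15, 9), (15, 14), (16, 8), (16, 15), (18, 5), (18, 18), (20, 2), (20, 21), (22, 7), (22, 16)}; affine count = 31; |E(F_23)| = 32.

Discriminant check: Δ ∝ 4a³ + 27b² = 4·21³ + 27·2² = 4·9261 + 27·4 ≡ 7 (mod 23). Nonzero ⇒ E is nonsingular.
For each x ∈ F_23, compute rhs = x³ + 21·x + 2 mod 23, then count y ∈ F_23 with y² ≡ rhs.
  x = 0: rhs = 2, matching y values: 5, 18 (2 points).
  x = 1: rhs = 1, matching y values: 1, 22 (2 points).
  x = 2: rhs = 6, matching y values: 11, 12 (2 points).
  x = 3: rhs = 0, matching y values: 0 (1 points).
  x = 4: rhs = 12, matching y values: 9, 14 (2 points).
  x = 5: rhs = 2, matching y values: 5, 18 (2 points).
  x = 6: rhs = 22, matching y values: none (0 points).
  x = 7: rhs = 9, matching y values: 3, 20 (2 points).
  x = 8: rhs = 15, matching y values: none (0 points).
  x = 9: rhs = 0, matching y values: 0 (1 points).
  x = 10: rhs = 16, matching y values: 4, 19 (2 points).
  x = 11: rhs = 0, matching y values: 0 (1 points).
  x = 12: rhs = 4, matching y values: 2, 21 (2 points).
  x = 13: rhs = 11, matching y values: none (0 points).
  x = 14: rhs = 4, matching y values: 2, 21 (2 points).
  x = 15: rhs = 12, matching y values: 9, 14 (2 points).
  x = 16: rhs = 18, matching y values: 8, 15 (2 points).
  x = 17: rhs = 5, matching y values: none (0 points).
  x = 18: rhs = 2, matching y values: 5, 18 (2 points).
  x = 19: rhs = 15, matching y values: none (0 points).
  x = 20: rhs = 4, matching y values: 2, 21 (2 points).
  x = 21: rhs = 21, matching y values: none (0 points).
  x = 22: rhs = 3, matching y values: 7, 16 (2 points).
Total affine count: 31.
Full point count |E(F_23)| = 31 + 1 = 32.
Hasse bound: |32 − (23+1)| = |8| = 8 ≤ 2√23 ≈ 9.5917 ✓.


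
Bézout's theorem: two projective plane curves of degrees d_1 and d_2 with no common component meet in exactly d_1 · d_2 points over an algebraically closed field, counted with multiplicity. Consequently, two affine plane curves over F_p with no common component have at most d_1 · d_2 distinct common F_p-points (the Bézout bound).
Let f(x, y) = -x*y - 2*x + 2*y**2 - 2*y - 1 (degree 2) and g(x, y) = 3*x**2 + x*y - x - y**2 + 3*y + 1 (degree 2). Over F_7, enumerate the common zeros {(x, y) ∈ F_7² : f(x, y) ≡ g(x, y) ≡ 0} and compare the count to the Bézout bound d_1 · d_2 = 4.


Common zeros: ∅; count = 0; Bézout bound = 4.

deg(f) = 2, deg(g) = 2, so Bézout bound = 4.
Scan x ∈ F_7. For each x, list the y ∈ F_7 with f(x, y) ≡ 0 and those with g(x, y) ≡ 0 (mod 7); the common zeros in that column are the intersection.
  x = 0: f ≡ 0 at y ∈ ∅; g ≡ 0 at y ∈ ∅; common: ∅.
  x = 1: f ≡ 0 at y ∈ ∅; g ≡ 0 at y ∈ {2}; common: ∅.
  x = 2: f ≡ 0 at y ∈ {1}; g ≡ 0 at y ∈ ∅; common: ∅.
  x = 3: f ≡ 0 at y ∈ {0, 6}; g ≡ 0 at y ∈ ∅; common: ∅.
  x = 4: f ≡ 0 at y ∈ ∅; g ≡ 0 at y ∈ ∅; common: ∅.
  x = 5: f ≡ 0 at y ∈ {3, 4}; g ≡ 0 at y ∈ ∅; common: ∅.
  x = 6: f ≡ 0 at y ∈ {2}; g ≡ 0 at y ∈ ∅; common: ∅.
Collecting: common zeros = ∅, so the count is 0.
Comparison with the Bézout bound: 0 ≤ 4 = deg(f)·deg(g), as expected for curves with no common component (the affine F_7-count falls short of the bound because intersections may lie at infinity, over extension fields, or carry multiplicity).


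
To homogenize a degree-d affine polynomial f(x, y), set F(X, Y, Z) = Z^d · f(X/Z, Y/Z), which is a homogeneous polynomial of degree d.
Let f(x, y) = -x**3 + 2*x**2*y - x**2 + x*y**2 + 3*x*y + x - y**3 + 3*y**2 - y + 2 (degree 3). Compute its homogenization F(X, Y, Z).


F(X, Y, Z) = -X**3 + 2*X**2*Y - X**2*Z + X*Y**2 + 3*X*Y*Z + X*Z**2 - Y**3 + 3*Y**2*Z - Y*Z**2 + 2*Z**3

deg(f) = 3.
Substitute x = X/Z, y = Y/Z into f, then multiply by Z^3.
  monomial -1·x^3·y^0 ↦ -1·X^3·Y^0·Z^0.
  monomial 2·x^2·y^1 ↦ 2·X^2·Y^1·Z^0.
  monomial -1·x^2·y^0 ↦ -1·X^2·Y^0·Z^1.
  monomial 1·x^1·y^2 ↦ 1·X^1·Y^2·Z^0.
  monomial 3·x^1·y^1 ↦ 3·X^1·Y^1·Z^1.
  monomial 1·x^1·y^0 ↦ 1·X^1·Y^0·Z^2.
  monomial -1·x^0·y^3 ↦ -1·X^0·Y^3·Z^0.
  monomial 3·x^0·y^2 ↦ 3·X^0·Y^2·Z^1.
  monomial -1·x^0·y^1 ↦ -1·X^0·Y^1·Z^2.
  monomial 2·x^0·y^0 ↦ 2·X^0·Y^0·Z^3.
Collecting: F(X, Y, Z) = -X**3 + 2*X**2*Y - X**2*Z + X*Y**2 + 3*X*Y*Z + X*Z**2 - Y**3 + 3*Y**2*Z - Y*Z**2 + 2*Z**3.


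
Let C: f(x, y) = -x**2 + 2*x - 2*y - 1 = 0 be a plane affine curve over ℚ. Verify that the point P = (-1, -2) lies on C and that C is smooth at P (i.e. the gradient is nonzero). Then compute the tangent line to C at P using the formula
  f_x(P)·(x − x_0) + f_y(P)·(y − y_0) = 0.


Tangent line at P: 4*x - 2*y = 0.

Step 1: f(-1, -2) = 0, so P lies on C.
Step 2: partial derivatives
  f_x(x, y) = 2 - 2*x, f_y(x, y) = -2.
  f_x(P) = 4, f_y(P) = -2 (gradient nonzero, so P is smooth).
Step 3: tangent line at P: 4·(x − -1) + -2·(y − -2) = 0.
Expanding: 4*x - 2*y = 0.


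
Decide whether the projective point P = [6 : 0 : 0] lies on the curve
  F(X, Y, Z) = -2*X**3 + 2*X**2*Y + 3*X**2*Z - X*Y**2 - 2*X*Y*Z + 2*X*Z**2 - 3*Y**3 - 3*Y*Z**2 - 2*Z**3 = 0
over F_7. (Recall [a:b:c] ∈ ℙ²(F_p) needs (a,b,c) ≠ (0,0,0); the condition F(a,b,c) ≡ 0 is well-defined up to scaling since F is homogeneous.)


F(6,0,0) ≡ 2 (mod 7); P is NOT on the curve.

Evaluate F(6, 0, 0) term-by-term (mod 7).
  -2*X**3 ↦ -2·216·1·1 = -432
  2*X**2*Y ↦ 2·36·0·1 = 0
  3*X**2*Z ↦ 3·36·1·0 = 0
  -X*Y**2 ↦ -1·6·0·1 = 0
  -2*X*Y*Z ↦ -2·6·0·0 = 0
  2*X*Z**2 ↦ 2·6·1·0 = 0
  -3*Y**3 ↦ -3·1·0·1 = 0
  -3*Y*Z**2 ↦ -3·1·0·0 = 0
  -2*Z**3 ↦ -2·1·1·0 = 0
Sum: F(6, 0, 0) = (-432) + (0) + (0) + (0) + (0) + (0) + (0) + (0) + (0) = -432.
Reducing mod 7: -432 ≡ 2 (mod 7).
Since F(a, b, c) ≡ 2 ≠ 0 (mod 7), P does NOT lie on the curve.


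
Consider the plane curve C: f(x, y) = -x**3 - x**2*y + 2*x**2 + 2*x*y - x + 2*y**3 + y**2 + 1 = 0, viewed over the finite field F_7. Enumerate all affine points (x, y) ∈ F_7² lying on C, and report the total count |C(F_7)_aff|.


Affine F_7-points: {(0, 2), (0, 6), (4, 0), (4, 4), (4, 6), (5, 1), (6, 6)}; count = 7.

For each of the 49 pairs (x, y) ∈ F_7², evaluate f(x, y) mod 7. Record the zeros.
  x = 0: [0↦1, 1↦4, 2↦0, 3↦1, 4↦5, 5↦3, 6↦0]  zeros at y ∈ {2, 6}
  x = 1: [0↦1, 1↦5, 2↦2, 3↦4, 4↦2, 5↦1, 6↦6]  zeros at y ∈ ∅
  x = 2: [0↦6, 1↦2, 2↦5, 3↦6, 4↦3, 5↦1, 6↦5]  zeros at y ∈ ∅
  x = 3: [0↦3, 1↦3, 2↦3, 3↦1, 4↦2, 5↦4, 6↦5]  zeros at y ∈ ∅
  x = 4: [0↦0, 1↦2, 2↦4, 3↦4, 4↦0, 5↦4, 6↦0]  zeros at y ∈ {0, 4, 6}
  x = 5: [0↦5, 1↦0, 2↦2, 3↦2, 4↦5, 5↦2, 6↦5]  zeros at y ∈ {1}
  x = 6: [0↦5, 1↦5, 2↦5, 3↦3, 4↦4, 5↦6, 6↦0]  zeros at y ∈ {6}
Collecting zeros: affine points = {(0, 2), (0, 6), (4, 0), (4, 4), (4, 6), (5, 1), (6, 6)}.
Total count |C(F_7)_aff| = 7.


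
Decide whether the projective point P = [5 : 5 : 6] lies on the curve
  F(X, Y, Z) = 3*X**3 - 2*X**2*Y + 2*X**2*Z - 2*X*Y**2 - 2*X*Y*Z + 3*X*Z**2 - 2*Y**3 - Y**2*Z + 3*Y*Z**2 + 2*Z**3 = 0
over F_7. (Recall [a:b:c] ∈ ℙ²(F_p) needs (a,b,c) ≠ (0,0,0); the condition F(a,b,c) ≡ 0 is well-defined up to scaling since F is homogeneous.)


F(5,5,6) ≡ 0 (mod 7); P is on the curve.

Evaluate F(5, 5, 6) term-by-term (mod 7).
  3*X**3 ↦ 3·125·1·1 = 375
  -2*X**2*Y ↦ -2·25·5·1 = -250
  2*X**2*Z ↦ 2·25·1·6 = 300
  -2*X*Y**2 ↦ -2·5·25·1 = -250
  -2*X*Y*Z ↦ -2·5·5·6 = -300
  3*X*Z**2 ↦ 3·5·1·36 = 540
  -2*Y**3 ↦ -2·1·125·1 = -250
  -Y**2*Z ↦ -1·1·25·6 = -150
  3*Y*Z**2 ↦ 3·1·5·36 = 540
  2*Z**3 ↦ 2·1·1·216 = 432
Sum: F(5, 5, 6) = (375) + (-250) + (300) + (-250) + (-300) + (540) + (-250) + (-150) + (540) + (432) = 987.
Reducing mod 7: 987 ≡ 0 (mod 7).
Since F(a, b, c) ≡ 0 (mod 7), P lies on the curve.


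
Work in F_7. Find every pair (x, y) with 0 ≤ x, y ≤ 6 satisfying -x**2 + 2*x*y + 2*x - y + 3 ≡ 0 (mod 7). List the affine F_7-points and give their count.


Affine F_7-points: {(0, 3), (1, 3), (2, 6), (3, 0), (5, 6), (6, 0)}; count = 6.

For each of the 49 pairs (x, y) ∈ F_7², evaluate f(x, y) mod 7. Record the zeros.
  x = 0: [0↦3, 1↦2, 2↦1, 3↦0, 4↦6, 5↦5, 6↦4]  zeros at y ∈ {3}
  x = 1: [0↦4, 1↦5, 2↦6, 3↦0, 4↦1, 5↦2, 6↦3]  zeros at y ∈ {3}
  x = 2: [0↦3, 1↦6, 2↦2, 3↦5, 4↦1, 5↦4, 6↦0]  zeros at y ∈ {6}
  x = 3: [0↦0, 1↦5, 2↦3, 3↦1, 4↦6, 5↦4, 6↦2]  zeros at y ∈ {0}
  x = 4: [0↦2, 1↦2, 2↦2, 3↦2, 4↦2, 5↦2, 6↦2]  zeros at y ∈ ∅
  x = 5: [0↦2, 1↦4, 2↦6, 3↦1, 4↦3, 5↦5, 6↦0]  zeros at y ∈ {6}
  x = 6: [0↦0, 1↦4, 2↦1, 3↦5, 4↦2, 5↦6, 6↦3]  zeros at y ∈ {0}
Collecting zeros: affine points = {(0, 3), (1, 3), (2, 6), (3, 0), (5, 6), (6, 0)}.
Total count |C(F_7)_aff| = 6.


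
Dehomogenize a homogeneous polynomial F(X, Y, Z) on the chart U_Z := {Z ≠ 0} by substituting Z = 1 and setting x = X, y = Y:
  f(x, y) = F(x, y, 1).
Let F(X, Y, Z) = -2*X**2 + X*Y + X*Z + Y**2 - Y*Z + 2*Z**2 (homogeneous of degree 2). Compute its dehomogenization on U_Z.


f(x, y) = -2*x**2 + x*y + x + y**2 - y + 2

On U_Z we set Z = 1. Each monomial c·X^i·Y^j·Z^k in F becomes c·x^i·y^j·1^k = c·x^i·y^j.
Substituting Z = 1: F(X, Y, 1) = -2*x**2 + x*y + x + y**2 - y + 2.
Note: deg(f) ≤ deg(F) = 2; strict inequality happens when F is divisible by Z (lost terms).


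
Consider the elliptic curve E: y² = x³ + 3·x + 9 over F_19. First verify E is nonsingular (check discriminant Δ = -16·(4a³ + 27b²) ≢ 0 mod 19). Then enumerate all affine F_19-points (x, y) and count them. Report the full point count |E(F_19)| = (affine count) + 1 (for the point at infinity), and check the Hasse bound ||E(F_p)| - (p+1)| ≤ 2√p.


Affine points = {(0, 3), (0, 16), (2, 2), (2, 17), (3, 8), (3, 11), (4, 3), (4, 16), (5, 4), (5, 15), (9, 9), (9, 10), (11, 9), (11, 10), (12, 5), (12, 14), (15, 3), (15, 16), (16, 7), (16, 12), (18, 9), (18, 10)}; affine count = 22; |E(F_19)| = 23.

Discriminant check: Δ ∝ 4a³ + 27b² = 4·3³ + 27·9² = 4·27 + 27·81 ≡ 15 (mod 19). Nonzero ⇒ E is nonsingular.
For each x ∈ F_19, compute rhs = x³ + 3·x + 9 mod 19, then count y ∈ F_19 with y² ≡ rhs.
  x = 0: rhs = 9, matching y values: 3, 16 (2 points).
  x = 1: rhs = 13, matching y values: none (0 points).
  x = 2: rhs = 4, matching y values: 2, 17 (2 points).
  x = 3: rhs = 7, matching y values: 8, 11 (2 points).
  x = 4: rhs = 9, matching y values: 3, 16 (2 points).
  x = 5: rhs = 16, matching y values: 4, 15 (2 points).
  x = 6: rhs = 15, matching y values: none (0 points).
  x = 7: rhs = 12, matching y values: none (0 points).
  x = 8: rhs = 13, matching y values: none (0 points).
  x = 9: rhs = 5, matching y values: 9, 10 (2 points).
  x = 10: rhs = 13, matching y values: none (0 points).
  x = 11: rhs = 5, matching y values: 9, 10 (2 points).
  x = 12: rhs = 6, matching y values: 5, 14 (2 points).
  x = 13: rhs = 3, matching y values: none (0 points).
  x = 14: rhs = 2, matching y values: none (0 points).
  x = 15: rhs = 9, matching y values: 3, 16 (2 points).
  x = 16: rhs = 11, matching y values: 7, 12 (2 points).
  x = 17: rhs = 14, matching y values: none (0 points).
  x = 18: rhs = 5, matching y values: 9, 10 (2 points).
Total affine count: 22.
Full point count |E(F_19)| = 22 + 1 = 23.
Hasse bound: |23 − (19+1)| = |3| = 3 ≤ 2√19 ≈ 8.7178 ✓.


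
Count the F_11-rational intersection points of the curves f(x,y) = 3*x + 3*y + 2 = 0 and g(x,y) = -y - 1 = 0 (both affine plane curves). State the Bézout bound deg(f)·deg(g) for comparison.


Common zeros: {(4, 10)}; count = 1; Bézout bound = 1.

deg(f) = 1, deg(g) = 1, so Bézout bound = 1.
Scan x ∈ F_11. For each x, list the y ∈ F_11 with f(x, y) ≡ 0 and those with g(x, y) ≡ 0 (mod 11); the common zeros in that column are the intersection.
  x = 0: f ≡ 0 at y ∈ {3}; g ≡ 0 at y ∈ {10}; common: ∅.
  x = 1: f ≡ 0 at y ∈ {2}; g ≡ 0 at y ∈ {10}; common: ∅.
  x = 2: f ≡ 0 at y ∈ {1}; g ≡ 0 at y ∈ {10}; common: ∅.
  x = 3: f ≡ 0 at y ∈ {0}; g ≡ 0 at y ∈ {10}; common: ∅.
  x = 4: f ≡ 0 at y ∈ {10}; g ≡ 0 at y ∈ {10}; common: {10}.
  x = 5: f ≡ 0 at y ∈ {9}; g ≡ 0 at y ∈ {10}; common: ∅.
  x = 6: f ≡ 0 at y ∈ {8}; g ≡ 0 at y ∈ {10}; common: ∅.
  x = 7: f ≡ 0 at y ∈ {7}; g ≡ 0 at y ∈ {10}; common: ∅.
  x = 8: f ≡ 0 at y ∈ {6}; g ≡ 0 at y ∈ {10}; common: ∅.
  x = 9: f ≡ 0 at y ∈ {5}; g ≡ 0 at y ∈ {10}; common: ∅.
  x = 10: f ≡ 0 at y ∈ {4}; g ≡ 0 at y ∈ {10}; common: ∅.
Collecting: common zeros = {(4, 10)}, so the count is 1.
Comparison with the Bézout bound: 1 ≤ 1 = deg(f)·deg(g), as expected for curves with no common component (the bound is attained).


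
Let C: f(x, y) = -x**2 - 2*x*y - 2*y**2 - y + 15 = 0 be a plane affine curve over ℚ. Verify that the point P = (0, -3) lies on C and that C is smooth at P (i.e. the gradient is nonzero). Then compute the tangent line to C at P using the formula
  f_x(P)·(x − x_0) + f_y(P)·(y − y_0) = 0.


Tangent line at P: 6*x + 11*y + 33 = 0.

Step 1: f(0, -3) = 0, so P lies on C.
Step 2: partial derivatives
  f_x(x, y) = -2*x - 2*y, f_y(x, y) = -2*x - 4*y - 1.
  f_x(P) = 6, f_y(P) = 11 (gradient nonzero, so P is smooth).
Step 3: tangent line at P: 6·(x − 0) + 11·(y − -3) = 0.
Expanding: 6*x + 11*y + 33 = 0.


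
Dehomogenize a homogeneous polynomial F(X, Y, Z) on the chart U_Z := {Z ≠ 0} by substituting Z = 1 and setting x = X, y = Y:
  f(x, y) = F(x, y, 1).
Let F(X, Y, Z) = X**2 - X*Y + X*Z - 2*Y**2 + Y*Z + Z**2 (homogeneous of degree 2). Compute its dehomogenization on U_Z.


f(x, y) = x**2 - x*y + x - 2*y**2 + y + 1

On U_Z we set Z = 1. Each monomial c·X^i·Y^j·Z^k in F becomes c·x^i·y^j·1^k = c·x^i·y^j.
Substituting Z = 1: F(X, Y, 1) = x**2 - x*y + x - 2*y**2 + y + 1.
Note: deg(f) ≤ deg(F) = 2; strict inequality happens when F is divisible by Z (lost terms).


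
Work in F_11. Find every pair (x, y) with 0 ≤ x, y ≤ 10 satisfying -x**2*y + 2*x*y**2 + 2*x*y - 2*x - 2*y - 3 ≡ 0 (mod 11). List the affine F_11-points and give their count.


Affine F_11-points: {(0, 4), (4, 0), (4, 4), (7, 8), (8, 2), (8, 8)}; count = 6.

For each of the 121 pairs (x, y) ∈ F_11², evaluate f(x, y) mod 11. Record the zeros.
  x = 0: [0↦8, 1↦6, 2↦4, 3↦2, 4↦0, 5↦9, 6↦7, 7↦5, 8↦3, 9↦1, 10↦10]  zeros at y ∈ {4}
  x = 1: [0↦6, 1↦7, 2↦1, 3↦10, 4↦1, 5↦7, 6↦6, 7↦9, 8↦5, 9↦5, 10↦9]  zeros at y ∈ ∅
  x = 2: [0↦4, 1↦6, 2↦5, 3↦1, 4↦5, 5↦6, 6↦4, 7↦10, 8↦2, 9↦2, 10↦10]  zeros at y ∈ ∅
  x = 3: [0↦2, 1↦3, 2↦5, 3↦8, 4↦1, 5↦6, 6↦1, 7↦8, 8↦5, 9↦3, 10↦2]  zeros at y ∈ ∅
  x = 4: [0↦0, 1↦9, 2↦1, 3↦9, 4↦0, 5↦7, 6↦8, 7↦3, 8↦3, 9↦8, 10↦7]  zeros at y ∈ {0, 4}
  x = 5: [0↦9, 1↦2, 2↦4, 3↦4, 4↦2, 5↦9, 6↦3, 7↦6, 8↦7, 9↦6, 10↦3]  zeros at y ∈ ∅
  x = 6: [0↦7, 1↦4, 2↦3, 3↦4, 4↦7, 5↦1, 6↦8, 7↦6, 8↦6, 9↦8, 10↦1]  zeros at y ∈ ∅
  x = 7: [0↦5, 1↦4, 2↦9, 3↦9, 4↦4, 5↦5, 6↦1, 7↦3, 8↦0, 9↦3, 10↦1]  zeros at y ∈ {8}
  x = 8: [0↦3, 1↦2, 2↦0, 3↦8, 4↦4, 5↦10, 6↦4, 7↦8, 8↦0, 9↦2, 10↦3]  zeros at y ∈ {2, 8}
  x = 9: [0↦1, 1↦9, 2↦9, 3↦1, 4↦7, 5↦5, 6↦6, 7↦10, 8↦6, 9↦5, 10↦7]  zeros at y ∈ ∅
  x = 10: [0↦10, 1↦3, 2↦3, 3↦10, 4↦2, 5↦1, 6↦7, 7↦9, 8↦7, 9↦1, 10↦2]  zeros at y ∈ ∅
Collecting zeros: affine points = {(0, 4), (4, 0), (4, 4), (7, 8), (8, 2), (8, 8)}.
Total count |C(F_11)_aff| = 6.


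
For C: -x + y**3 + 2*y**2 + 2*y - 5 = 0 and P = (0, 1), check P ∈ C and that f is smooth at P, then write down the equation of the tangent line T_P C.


Tangent line at P: -x + 9*y - 9 = 0.

Step 1: f(0, 1) = 0, so P lies on C.
Step 2: partial derivatives
  f_x(x, y) = -1, f_y(x, y) = 3*y**2 + 4*y + 2.
  f_x(P) = -1, f_y(P) = 9 (gradient nonzero, so P is smooth).
Step 3: tangent line at P: -1·(x − 0) + 9·(y − 1) = 0.
Expanding: -x + 9*y - 9 = 0.


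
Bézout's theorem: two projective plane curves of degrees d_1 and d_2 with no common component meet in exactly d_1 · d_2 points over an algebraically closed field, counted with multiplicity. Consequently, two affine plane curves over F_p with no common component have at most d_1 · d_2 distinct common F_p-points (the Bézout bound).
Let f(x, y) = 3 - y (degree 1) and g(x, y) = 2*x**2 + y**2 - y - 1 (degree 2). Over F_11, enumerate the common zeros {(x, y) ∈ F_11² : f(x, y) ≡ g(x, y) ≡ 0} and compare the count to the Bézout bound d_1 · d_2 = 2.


Common zeros: {(5, 3), (6, 3)}; count = 2; Bézout bound = 2.

deg(f) = 1, deg(g) = 2, so Bézout bound = 2.
Scan x ∈ F_11. For each x, list the y ∈ F_11 with f(x, y) ≡ 0 and those with g(x, y) ≡ 0 (mod 11); the common zeros in that column are the intersection.
  x = 0: f ≡ 0 at y ∈ {3}; g ≡ 0 at y ∈ {4, 8}; common: ∅.
  x = 1: f ≡ 0 at y ∈ {3}; g ≡ 0 at y ∈ ∅; common: ∅.
  x = 2: f ≡ 0 at y ∈ {3}; g ≡ 0 at y ∈ ∅; common: ∅.
  x = 3: f ≡ 0 at y ∈ {3}; g ≡ 0 at y ∈ ∅; common: ∅.
  x = 4: f ≡ 0 at y ∈ {3}; g ≡ 0 at y ∈ {2, 10}; common: ∅.
  x = 5: f ≡ 0 at y ∈ {3}; g ≡ 0 at y ∈ {3, 9}; common: {3}.
  x = 6: f ≡ 0 at y ∈ {3}; g ≡ 0 at y ∈ {3, 9}; common: {3}.
  x = 7: f ≡ 0 at y ∈ {3}; g ≡ 0 at y ∈ {2, 10}; common: ∅.
  x = 8: f ≡ 0 at y ∈ {3}; g ≡ 0 at y ∈ ∅; common: ∅.
  x = 9: f ≡ 0 at y ∈ {3}; g ≡ 0 at y ∈ ∅; common: ∅.
  x = 10: f ≡ 0 at y ∈ {3}; g ≡ 0 at y ∈ ∅; common: ∅.
Collecting: common zeros = {(5, 3), (6, 3)}, so the count is 2.
Comparison with the Bézout bound: 2 ≤ 2 = deg(f)·deg(g), as expected for curves with no common component (the bound is attained).


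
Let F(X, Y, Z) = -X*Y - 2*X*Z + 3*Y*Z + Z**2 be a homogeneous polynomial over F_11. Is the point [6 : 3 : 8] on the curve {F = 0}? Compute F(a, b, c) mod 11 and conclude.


F(6,3,8) ≡ 0 (mod 11); P is on the curve.

Evaluate F(6, 3, 8) term-by-term (mod 11).
  -X*Y ↦ -1·6·3·1 = -18
  -2*X*Z ↦ -2·6·1·8 = -96
  3*Y*Z ↦ 3·1·3·8 = 72
  Z**2 ↦ 1·1·1·64 = 64
Sum: F(6, 3, 8) = (-18) + (-96) + (72) + (64) = 22.
Reducing mod 11: 22 ≡ 0 (mod 11).
Since F(a, b, c) ≡ 0 (mod 11), P lies on the curve.


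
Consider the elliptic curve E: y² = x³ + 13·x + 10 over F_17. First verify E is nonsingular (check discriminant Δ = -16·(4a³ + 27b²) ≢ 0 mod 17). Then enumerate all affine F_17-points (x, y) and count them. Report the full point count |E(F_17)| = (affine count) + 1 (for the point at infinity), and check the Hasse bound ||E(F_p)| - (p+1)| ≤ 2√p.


Affine points = {(3, 5), (3, 12), (5, 8), (5, 9), (6, 7), (6, 10), (7, 6), (7, 11), (10, 1), (10, 16), (13, 8), (13, 9), (16, 8), (16, 9)}; affine count = 14; |E(F_17)| = 15.

Discriminant check: Δ ∝ 4a³ + 27b² = 4·13³ + 27·10² = 4·2197 + 27·100 ≡ 13 (mod 17). Nonzero ⇒ E is nonsingular.
For each x ∈ F_17, compute rhs = x³ + 13·x + 10 mod 17, then count y ∈ F_17 with y² ≡ rhs.
  x = 0: rhs = 10, matching y values: none (0 points).
  x = 1: rhs = 7, matching y values: none (0 points).
  x = 2: rhs = 10, matching y values: none (0 points).
  x = 3: rhs = 8, matching y values: 5, 12 (2 points).
  x = 4: rhs = 7, matching y values: none (0 points).
  x = 5: rhs = 13, matching y values: 8, 9 (2 points).
  x = 6: rhs = 15, matching y values: 7, 10 (2 points).
  x = 7: rhs = 2, matching y values: 6, 11 (2 points).
  x = 8: rhs = 14, matching y values: none (0 points).
  x = 9: rhs = 6, matching y values: none (0 points).
  x = 10: rhs = 1, matching y values: 1, 16 (2 points).
  x = 11: rhs = 5, matching y values: none (0 points).
  x = 12: rhs = 7, matching y values: none (0 points).
  x = 13: rhs = 13, matching y values: 8, 9 (2 points).
  x = 14: rhs = 12, matching y values: none (0 points).
  x = 15: rhs = 10, matching y values: none (0 points).
  x = 16: rhs = 13, matching y values: 8, 9 (2 points).
Total affine count: 14.
Full point count |E(F_17)| = 14 + 1 = 15.
Hasse bound: |15 − (17+1)| = |-3| = 3 ≤ 2√17 ≈ 8.2462 ✓.


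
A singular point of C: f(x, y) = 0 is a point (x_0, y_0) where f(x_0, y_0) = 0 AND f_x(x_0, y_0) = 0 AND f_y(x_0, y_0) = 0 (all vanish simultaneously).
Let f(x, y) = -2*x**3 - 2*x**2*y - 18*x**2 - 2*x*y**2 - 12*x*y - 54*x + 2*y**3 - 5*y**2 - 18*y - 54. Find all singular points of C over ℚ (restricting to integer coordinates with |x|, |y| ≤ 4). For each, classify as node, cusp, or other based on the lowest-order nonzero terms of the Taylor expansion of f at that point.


Singular points: {(-3, 0)}; classification: cusp.

Compute partial derivatives:
  f_x = -6*x**2 - 4*x*y - 36*x - 2*y**2 - 12*y - 54.
  f_y = -2*x**2 - 4*x*y - 12*x + 6*y**2 - 10*y - 18.
Scan x_0 ∈ {−4, ..., 4}. For each x_0, f_y(x_0, y) is a polynomial in y; find its integer roots y ∈ {−4, ..., 4}, then test f_x and f at those candidates.
  x = -4: f_y(-4, y) = 6*y**2 + 6*y - 2; no integer root y with |y| ≤ 4.
  x = -3: f_y(-3, y) = 6*y**2 + 2*y; vanishes at y ∈ {0}. (-3, 0): f_x = 0, f = 0 — SINGULAR.
  x = -2: f_y(-2, y) = 6*y**2 - 2*y - 2; no integer root y with |y| ≤ 4.
  x = -1: f_y(-1, y) = 6*y**2 - 6*y - 8; no integer root y with |y| ≤ 4.
  x = 0: f_y(0, y) = 6*y**2 - 10*y - 18; no integer root y with |y| ≤ 4.
  x = 1: f_y(1, y) = 6*y**2 - 14*y - 32; no integer root y with |y| ≤ 4.
  x = 2: f_y(2, y) = 6*y**2 - 18*y - 50; no integer root y with |y| ≤ 4.
  x = 3: f_y(3, y) = 6*y**2 - 22*y - 72; no integer root y with |y| ≤ 4.
  x = 4: f_y(4, y) = 6*y**2 - 26*y - 98; no integer root y with |y| ≤ 4.
Only singular point on the grid: (-3, 0).
Classify: substitute x = -3 + u, y = 0 + v and expand: f = -2*u**3 - 2*u**2*v - 2*u*v**2 + 2*v**3 + v**2.
No constant or linear terms (consistent with a singular point). Quadratic part: v**2. Cubic part: -2*u**3 - 2*u**2*v - 2*u*v**2 + 2*v**3.
The quadratic part v**2 is a perfect square, so there is a single (double) tangent line v = 0, i.e. y = 0. Restricting the cubic part to that line (v = 0) leaves -2*u**3 ≠ 0, so f is not divisible by v and the branch is v² ≈ 2*u**3 to lowest order — this is a cusp.
Classification: cusp.


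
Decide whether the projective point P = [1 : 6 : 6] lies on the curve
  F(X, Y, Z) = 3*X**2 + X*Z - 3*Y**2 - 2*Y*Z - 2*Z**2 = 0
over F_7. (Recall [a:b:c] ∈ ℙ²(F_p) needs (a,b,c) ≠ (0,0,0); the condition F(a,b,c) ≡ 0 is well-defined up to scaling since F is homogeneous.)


F(1,6,6) ≡ 2 (mod 7); P is NOT on the curve.

Evaluate F(1, 6, 6) term-by-term (mod 7).
  3*X**2 ↦ 3·1·1·1 = 3
  X*Z ↦ 1·1·1·6 = 6
  -3*Y**2 ↦ -3·1·36·1 = -108
  -2*Y*Z ↦ -2·1·6·6 = -72
  -2*Z**2 ↦ -2·1·1·36 = -72
Sum: F(1, 6, 6) = (3) + (6) + (-108) + (-72) + (-72) = -243.
Reducing mod 7: -243 ≡ 2 (mod 7).
Since F(a, b, c) ≡ 2 ≠ 0 (mod 7), P does NOT lie on the curve.


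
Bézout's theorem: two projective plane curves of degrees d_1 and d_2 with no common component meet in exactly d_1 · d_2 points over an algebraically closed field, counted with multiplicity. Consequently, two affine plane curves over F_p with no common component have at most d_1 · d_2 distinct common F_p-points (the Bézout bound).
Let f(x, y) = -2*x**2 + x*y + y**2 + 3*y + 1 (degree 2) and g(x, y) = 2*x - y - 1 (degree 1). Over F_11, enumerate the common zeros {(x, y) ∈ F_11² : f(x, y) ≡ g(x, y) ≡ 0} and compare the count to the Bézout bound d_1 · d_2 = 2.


Common zeros: ∅; count = 0; Bézout bound = 2.

deg(f) = 2, deg(g) = 1, so Bézout bound = 2.
Scan x ∈ F_11. For each x, list the y ∈ F_11 with f(x, y) ≡ 0 and those with g(x, y) ≡ 0 (mod 11); the common zeros in that column are the intersection.
  x = 0: f ≡ 0 at y ∈ {2, 6}; g ≡ 0 at y ∈ {10}; common: ∅.
  x = 1: f ≡ 0 at y ∈ {2, 5}; g ≡ 0 at y ∈ {1}; common: ∅.
  x = 2: f ≡ 0 at y ∈ {7, 10}; g ≡ 0 at y ∈ {3}; common: ∅.
  x = 3: f ≡ 0 at y ∈ {6, 10}; g ≡ 0 at y ∈ {5}; common: ∅.
  x = 4: f ≡ 0 at y ∈ ∅; g ≡ 0 at y ∈ {7}; common: ∅.
  x = 5: f ≡ 0 at y ∈ ∅; g ≡ 0 at y ∈ {9}; common: ∅.
  x = 6: f ≡ 0 at y ∈ ∅; g ≡ 0 at y ∈ {0}; common: ∅.
  x = 7: f ≡ 0 at y ∈ {5, 7}; g ≡ 0 at y ∈ {2}; common: ∅.
  x = 8: f ≡ 0 at y ∈ ∅; g ≡ 0 at y ∈ {4}; common: ∅.
  x = 9: f ≡ 0 at y ∈ ∅; g ≡ 0 at y ∈ {6}; common: ∅.
  x = 10: f ≡ 0 at y ∈ ∅; g ≡ 0 at y ∈ {8}; common: ∅.
Collecting: common zeros = ∅, so the count is 0.
Comparison with the Bézout bound: 0 ≤ 2 = deg(f)·deg(g), as expected for curves with no common component (the affine F_11-count falls short of the bound because intersections may lie at infinity, over extension fields, or carry multiplicity).


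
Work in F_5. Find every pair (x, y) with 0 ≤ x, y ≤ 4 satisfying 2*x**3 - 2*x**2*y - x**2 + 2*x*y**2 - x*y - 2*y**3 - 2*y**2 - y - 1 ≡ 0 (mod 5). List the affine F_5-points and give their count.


Affine F_5-points: {(0, 4), (1, 0), (2, 1), (3, 2), (3, 3), (4, 2), (4, 3)}; count = 7.

For each of the 25 pairs (x, y) ∈ F_5², evaluate f(x, y) mod 5. Record the zeros.
  x = 0: [0↦4, 1↦4, 2↦3, 3↦4, 4↦0]  zeros at y ∈ {4}
  x = 1: [0↦0, 1↦4, 2↦1, 3↦4, 4↦1]  zeros at y ∈ {0}
  x = 2: [0↦1, 1↦0, 2↦1, 3↦2, 4↦1]  zeros at y ∈ {1}
  x = 3: [0↦4, 1↦4, 2↦0, 3↦0, 4↦2]  zeros at y ∈ {2, 3}
  x = 4: [0↦1, 1↦3, 2↦0, 3↦0, 4↦1]  zeros at y ∈ {2, 3}
Collecting zeros: affine points = {(0, 4), (1, 0), (2, 1), (3, 2), (3, 3), (4, 2), (4, 3)}.
Total count |C(F_5)_aff| = 7.


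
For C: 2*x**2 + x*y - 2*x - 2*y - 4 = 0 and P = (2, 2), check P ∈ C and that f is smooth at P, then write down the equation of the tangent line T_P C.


Tangent line at P: 8*x - 16 = 0.

Step 1: f(2, 2) = 0, so P lies on C.
Step 2: partial derivatives
  f_x(x, y) = 4*x + y - 2, f_y(x, y) = x - 2.
  f_x(P) = 8, f_y(P) = 0 (gradient nonzero, so P is smooth).
Step 3: tangent line at P: 8·(x − 2) + 0·(y − 2) = 0.
Expanding: 8*x - 16 = 0.


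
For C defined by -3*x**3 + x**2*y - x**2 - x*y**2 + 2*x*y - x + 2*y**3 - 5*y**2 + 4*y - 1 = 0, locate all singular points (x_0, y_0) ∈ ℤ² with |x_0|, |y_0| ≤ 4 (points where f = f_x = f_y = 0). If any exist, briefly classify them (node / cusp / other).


Singular points: {(0, 1)}; classification: cusp.

Compute partial derivatives:
  f_x = -9*x**2 + 2*x*y - 2*x - y**2 + 2*y - 1.
  f_y = x**2 - 2*x*y + 2*x + 6*y**2 - 10*y + 4.
Scan x_0 ∈ {−4, ..., 4}. For each x_0, f_y(x_0, y) is a polynomial in y; find its integer roots y ∈ {−4, ..., 4}, then test f_x and f at those candidates.
  x = -4: f_y(-4, y) = 6*y**2 - 2*y + 12; no integer root y with |y| ≤ 4.
  x = -3: f_y(-3, y) = 6*y**2 - 4*y + 7; no integer root y with |y| ≤ 4.
  x = -2: f_y(-2, y) = 6*y**2 - 6*y + 4; no integer root y with |y| ≤ 4.
  x = -1: f_y(-1, y) = 6*y**2 - 8*y + 3; no integer root y with |y| ≤ 4.
  x = 0: f_y(0, y) = 6*y**2 - 10*y + 4; vanishes at y ∈ {1}. (0, 1): f_x = 0, f = 0 — SINGULAR.
  x = 1: f_y(1, y) = 6*y**2 - 12*y + 7; no integer root y with |y| ≤ 4.
  x = 2: f_y(2, y) = 6*y**2 - 14*y + 12; no integer root y with |y| ≤ 4.
  x = 3: f_y(3, y) = 6*y**2 - 16*y + 19; no integer root y with |y| ≤ 4.
  x = 4: f_y(4, y) = 6*y**2 - 18*y + 28; no integer root y with |y| ≤ 4.
Only singular point on the grid: (0, 1).
Classify: substitute x = 0 + u, y = 1 + v and expand: f = -3*u**3 + u**2*v - u*v**2 + 2*v**3 + v**2.
No constant or linear terms (consistent with a singular point). Quadratic part: v**2. Cubic part: -3*u**3 + u**2*v - u*v**2 + 2*v**3.
The quadratic part v**2 is a perfect square, so there is a single (double) tangent line v = 0, i.e. y = 1. Restricting the cubic part to that line (v = 0) leaves -3*u**3 ≠ 0, so f is not divisible by v and the branch is v² ≈ 3*u**3 to lowest order — this is a cusp.
Classification: cusp.


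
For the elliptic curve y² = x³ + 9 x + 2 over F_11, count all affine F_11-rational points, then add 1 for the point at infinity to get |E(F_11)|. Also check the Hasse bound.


Affine points = {(1, 1), (1, 10), (3, 1), (3, 10), (4, 5), (4, 6), (7, 1), (7, 10), (8, 5), (8, 6), (9, 3), (9, 8), (10, 5), (10, 6)}; affine count = 14; |E(F_11)| = 15.

Discriminant check: Δ ∝ 4a³ + 27b² = 4·9³ + 27·2² = 4·729 + 27·4 ≡ 10 (mod 11). Nonzero ⇒ E is nonsingular.
For each x ∈ F_11, compute rhs = x³ + 9·x + 2 mod 11, then count y ∈ F_11 with y² ≡ rhs.
  x = 0: rhs = 2, matching y values: none (0 points).
  x = 1: rhs = 1, matching y values: 1, 10 (2 points).
  x = 2: rhs = 6, matching y values: none (0 points).
  x = 3: rhs = 1, matching y values: 1, 10 (2 points).
  x = 4: rhs = 3, matching y values: 5, 6 (2 points).
  x = 5: rhs = 7, matching y values: none (0 points).
  x = 6: rhs = 8, matching y values: none (0 points).
  x = 7: rhs = 1, matching y values: 1, 10 (2 points).
  x = 8: rhs = 3, matching y values: 5, 6 (2 points).
  x = 9: rhs = 9, matching y values: 3, 8 (2 points).
  x = 10: rhs = 3, matching y values: 5, 6 (2 points).
Total affine count: 14.
Full point count |E(F_11)| = 14 + 1 = 15.
Hasse bound: |15 − (11+1)| = |3| = 3 ≤ 2√11 ≈ 6.6332 ✓.


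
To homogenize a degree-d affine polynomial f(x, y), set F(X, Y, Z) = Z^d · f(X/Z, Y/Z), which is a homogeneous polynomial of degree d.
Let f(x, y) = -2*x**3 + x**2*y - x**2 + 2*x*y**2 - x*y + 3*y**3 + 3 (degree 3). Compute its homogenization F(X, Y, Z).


F(X, Y, Z) = -2*X**3 + X**2*Y - X**2*Z + 2*X*Y**2 - X*Y*Z + 3*Y**3 + 3*Z**3

deg(f) = 3.
Substitute x = X/Z, y = Y/Z into f, then multiply by Z^3.
  monomial -2·x^3·y^0 ↦ -2·X^3·Y^0·Z^0.
  monomial 1·x^2·y^1 ↦ 1·X^2·Y^1·Z^0.
  monomial -1·x^2·y^0 ↦ -1·X^2·Y^0·Z^1.
  monomial 2·x^1·y^2 ↦ 2·X^1·Y^2·Z^0.
  monomial -1·x^1·y^1 ↦ -1·X^1·Y^1·Z^1.
  monomial 3·x^0·y^3 ↦ 3·X^0·Y^3·Z^0.
  monomial 3·x^0·y^0 ↦ 3·X^0·Y^0·Z^3.
Collecting: F(X, Y, Z) = -2*X**3 + X**2*Y - X**2*Z + 2*X*Y**2 - X*Y*Z + 3*Y**3 + 3*Z**3.


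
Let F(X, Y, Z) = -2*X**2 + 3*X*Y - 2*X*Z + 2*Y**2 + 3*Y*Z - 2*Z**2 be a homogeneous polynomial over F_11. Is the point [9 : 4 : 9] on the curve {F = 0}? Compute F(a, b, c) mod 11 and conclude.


F(9,4,9) ≡ 4 (mod 11); P is NOT on the curve.

Evaluate F(9, 4, 9) term-by-term (mod 11).
  -2*X**2 ↦ -2·81·1·1 = -162
  3*X*Y ↦ 3·9·4·1 = 108
  -2*X*Z ↦ -2·9·1·9 = -162
  2*Y**2 ↦ 2·1·16·1 = 32
  3*Y*Z ↦ 3·1·4·9 = 108
  -2*Z**2 ↦ -2·1·1·81 = -162
Sum: F(9, 4, 9) = (-162) + (108) + (-162) + (32) + (108) + (-162) = -238.
Reducing mod 11: -238 ≡ 4 (mod 11).
Since F(a, b, c) ≡ 4 ≠ 0 (mod 11), P does NOT lie on the curve.


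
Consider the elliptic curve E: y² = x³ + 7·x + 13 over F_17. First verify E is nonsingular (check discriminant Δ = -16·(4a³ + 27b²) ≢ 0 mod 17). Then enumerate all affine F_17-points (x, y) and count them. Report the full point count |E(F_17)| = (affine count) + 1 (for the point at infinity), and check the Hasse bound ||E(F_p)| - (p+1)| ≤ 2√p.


Affine points = {(0, 8), (0, 9), (1, 2), (1, 15), (2, 1), (2, 16), (6, 4), (6, 13), (14, 4), (14, 13), (15, 5), (15, 12)}; affine count = 12; |E(F_17)| = 13.

Discriminant check: Δ ∝ 4a³ + 27b² = 4·7³ + 27·13² = 4·343 + 27·169 ≡ 2 (mod 17). Nonzero ⇒ E is nonsingular.
For each x ∈ F_17, compute rhs = x³ + 7·x + 13 mod 17, then count y ∈ F_17 with y² ≡ rhs.
  x = 0: rhs = 13, matching y values: 8, 9 (2 points).
  x = 1: rhs = 4, matching y values: 2, 15 (2 points).
  x = 2: rhs = 1, matching y values: 1, 16 (2 points).
  x = 3: rhs = 10, matching y values: none (0 points).
  x = 4: rhs = 3, matching y values: none (0 points).
  x = 5: rhs = 3, matching y values: none (0 points).
  x = 6: rhs = 16, matching y values: 4, 13 (2 points).
  x = 7: rhs = 14, matching y values: none (0 points).
  x = 8: rhs = 3, matching y values: none (0 points).
  x = 9: rhs = 6, matching y values: none (0 points).
  x = 10: rhs = 12, matching y values: none (0 points).
  x = 11: rhs = 10, matching y values: none (0 points).
  x = 12: rhs = 6, matching y values: none (0 points).
  x = 13: rhs = 6, matching y values: none (0 points).
  x = 14: rhs = 16, matching y values: 4, 13 (2 points).
  x = 15: rhs = 8, matching y values: 5, 12 (2 points).
  x = 16: rhs = 5, matching y values: none (0 points).
Total affine count: 12.
Full point count |E(F_17)| = 12 + 1 = 13.
Hasse bound: |13 − (17+1)| = |-5| = 5 ≤ 2√17 ≈ 8.2462 ✓.


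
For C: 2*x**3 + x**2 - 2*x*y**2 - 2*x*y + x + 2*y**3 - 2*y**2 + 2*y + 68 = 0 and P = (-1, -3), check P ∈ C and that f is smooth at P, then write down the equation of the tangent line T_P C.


Tangent line at P: -7*x + 58*y + 167 = 0.

Step 1: f(-1, -3) = 0, so P lies on C.
Step 2: partial derivatives
  f_x(x, y) = 6*x**2 + 2*x - 2*y**2 - 2*y + 1, f_y(x, y) = -4*x*y - 2*x + 6*y**2 - 4*y + 2.
  f_x(P) = -7, f_y(P) = 58 (gradient nonzero, so P is smooth).
Step 3: tangent line at P: -7·(x − -1) + 58·(y − -3) = 0.
Expanding: -7*x + 58*y + 167 = 0.


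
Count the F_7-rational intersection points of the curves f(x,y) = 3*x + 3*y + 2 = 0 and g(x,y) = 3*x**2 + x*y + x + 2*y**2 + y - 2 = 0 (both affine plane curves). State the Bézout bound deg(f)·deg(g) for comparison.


Common zeros: ∅; count = 0; Bézout bound = 2.

deg(f) = 1, deg(g) = 2, so Bézout bound = 2.
Scan x ∈ F_7. For each x, list the y ∈ F_7 with f(x, y) ≡ 0 and those with g(x, y) ≡ 0 (mod 7); the common zeros in that column are the intersection.
  x = 0: f ≡ 0 at y ∈ {4}; g ≡ 0 at y ∈ ∅; common: ∅.
  x = 1: f ≡ 0 at y ∈ {3}; g ≡ 0 at y ∈ {2, 4}; common: ∅.
  x = 2: f ≡ 0 at y ∈ {2}; g ≡ 0 at y ∈ {4, 5}; common: ∅.
  x = 3: f ≡ 0 at y ∈ {1}; g ≡ 0 at y ∈ {0, 5}; common: ∅.
  x = 4: f ≡ 0 at y ∈ {0}; g ≡ 0 at y ∈ ∅; common: ∅.
  x = 5: f ≡ 0 at y ∈ {6}; g ≡ 0 at y ∈ {2}; common: ∅.
  x = 6: f ≡ 0 at y ∈ {5}; g ≡ 0 at y ∈ {0}; common: ∅.
Collecting: common zeros = ∅, so the count is 0.
Comparison with the Bézout bound: 0 ≤ 2 = deg(f)·deg(g), as expected for curves with no common component (the affine F_7-count falls short of the bound because intersections may lie at infinity, over extension fields, or carry multiplicity).
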